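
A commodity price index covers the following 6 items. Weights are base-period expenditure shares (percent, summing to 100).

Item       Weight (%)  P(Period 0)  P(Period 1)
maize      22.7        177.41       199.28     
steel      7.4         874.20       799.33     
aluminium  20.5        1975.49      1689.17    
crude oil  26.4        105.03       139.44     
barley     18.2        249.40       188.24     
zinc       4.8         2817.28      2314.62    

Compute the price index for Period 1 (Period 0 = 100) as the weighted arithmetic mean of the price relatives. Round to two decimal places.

102.52

maize: 22.7 × (199.28/177.41) = 22.7 × 1.123274 = 25.4983
steel: 7.4 × (799.33/874.20) = 7.4 × 0.914356 = 6.7662
aluminium: 20.5 × (1689.17/1975.49) = 20.5 × 0.855064 = 17.5288
crude oil: 26.4 × (139.44/105.03) = 26.4 × 1.327621 = 35.0492
barley: 18.2 × (188.24/249.40) = 18.2 × 0.754771 = 13.7368
zinc: 4.8 × (2314.62/2817.28) = 4.8 × 0.821580 = 3.9436
Index = Σ wᵢ·(p₁ᵢ/p₀ᵢ) = 25.4983 + 6.7662 + 17.5288 + 35.0492 + 13.7368 + 3.9436 = 102.5230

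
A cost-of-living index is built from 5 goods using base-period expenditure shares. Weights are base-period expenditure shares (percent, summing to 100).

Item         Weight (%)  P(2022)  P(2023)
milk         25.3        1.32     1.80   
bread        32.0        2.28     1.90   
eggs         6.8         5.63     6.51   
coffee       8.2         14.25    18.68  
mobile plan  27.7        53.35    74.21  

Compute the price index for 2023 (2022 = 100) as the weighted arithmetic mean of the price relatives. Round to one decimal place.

118.3

milk: 25.3 × (1.80/1.32) = 25.3 × 1.363636 = 34.5000
bread: 32.0 × (1.90/2.28) = 32.0 × 0.833333 = 26.6667
eggs: 6.8 × (6.51/5.63) = 6.8 × 1.156306 = 7.8629
coffee: 8.2 × (18.68/14.25) = 8.2 × 1.310877 = 10.7492
mobile plan: 27.7 × (74.21/53.35) = 27.7 × 1.391003 = 38.5308
Index = Σ wᵢ·(p₁ᵢ/p₀ᵢ) = 34.5000 + 26.6667 + 7.8629 + 10.7492 + 38.5308 = 118.3095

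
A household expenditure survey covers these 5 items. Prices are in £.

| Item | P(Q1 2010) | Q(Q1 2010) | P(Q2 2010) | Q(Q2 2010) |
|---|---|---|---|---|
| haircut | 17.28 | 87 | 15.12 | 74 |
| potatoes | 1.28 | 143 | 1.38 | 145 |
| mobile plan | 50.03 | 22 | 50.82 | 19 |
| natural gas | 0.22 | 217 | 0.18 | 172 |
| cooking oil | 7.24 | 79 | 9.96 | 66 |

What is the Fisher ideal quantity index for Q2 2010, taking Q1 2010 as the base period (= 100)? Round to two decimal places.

Laspeyres component (base-period weights):
ΣP(Q1 2010)Q(Q2 2010) = 17.28×74 + 1.28×145 + 50.03×19 + 0.22×172 + 7.24×66 = 1278.72 + 185.6 + 950.57 + 37.84 + 477.84 = 2930.57
ΣP(Q1 2010)Q(Q1 2010) = 17.28×87 + 1.28×143 + 50.03×22 + 0.22×217 + 7.24×79 = 1503.36 + 183.04 + 1100.66 + 47.74 + 571.96 = 3406.76
L = 2930.57 / 3406.76 × 100 = 86.0222
Paasche component (current-period weights):
ΣP(Q2 2010)Q(Q2 2010) = 15.12×74 + 1.38×145 + 50.82×19 + 0.18×172 + 9.96×66 = 1118.88 + 200.1 + 965.58 + 30.96 + 657.36 = 2972.88
ΣP(Q2 2010)Q(Q1 2010) = 15.12×87 + 1.38×143 + 50.82×22 + 0.18×217 + 9.96×79 = 1315.44 + 197.34 + 1118.04 + 39.06 + 786.84 = 3456.72
P = 2972.88 / 3456.72 × 100 = 86.0029
Fisher = √(L × P) = √(86.0222 × 86.0029) = 86.0126

86.01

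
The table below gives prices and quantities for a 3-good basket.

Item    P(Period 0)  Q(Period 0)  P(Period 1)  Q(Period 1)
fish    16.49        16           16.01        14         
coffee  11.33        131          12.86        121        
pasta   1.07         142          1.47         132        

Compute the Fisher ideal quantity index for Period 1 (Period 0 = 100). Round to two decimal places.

Laspeyres component (base-period weights):
ΣP(Period 0)Q(Period 1) = 16.49×14 + 11.33×121 + 1.07×132 = 230.86 + 1370.93 + 141.24 = 1743.03
ΣP(Period 0)Q(Period 0) = 16.49×16 + 11.33×131 + 1.07×142 = 263.84 + 1484.23 + 151.94 = 1900.01
L = 1743.03 / 1900.01 × 100 = 91.7379
Paasche component (current-period weights):
ΣP(Period 1)Q(Period 1) = 16.01×14 + 12.86×121 + 1.47×132 = 224.14 + 1556.06 + 194.04 = 1974.24
ΣP(Period 1)Q(Period 0) = 16.01×16 + 12.86×131 + 1.47×142 = 256.16 + 1684.66 + 208.74 = 2149.56
P = 1974.24 / 2149.56 × 100 = 91.8439
Fisher = √(L × P) = √(91.7379 × 91.8439) = 91.7909

91.79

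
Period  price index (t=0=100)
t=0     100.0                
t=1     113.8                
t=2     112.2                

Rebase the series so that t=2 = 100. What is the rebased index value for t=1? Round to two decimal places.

Rebased(t=1) = 113.8 / 112.2 × 100 = 101.4260

101.43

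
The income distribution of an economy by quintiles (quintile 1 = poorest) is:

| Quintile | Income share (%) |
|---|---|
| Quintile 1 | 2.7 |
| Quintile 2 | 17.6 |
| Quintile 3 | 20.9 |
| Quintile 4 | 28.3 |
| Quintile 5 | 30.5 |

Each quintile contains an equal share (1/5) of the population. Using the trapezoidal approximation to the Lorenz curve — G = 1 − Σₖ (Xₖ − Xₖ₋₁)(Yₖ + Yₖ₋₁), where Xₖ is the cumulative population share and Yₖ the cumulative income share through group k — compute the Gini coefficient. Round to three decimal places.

Cumulative income shares Yₖ: 0.0270, 0.2030, 0.4120, 0.6950, 1.0000
Σ (Xₖ−Xₖ₋₁)(Yₖ+Yₖ₋₁) = (1/5)(0.0270+0.0000) + (1/5)(0.2030+0.0270) + (1/5)(0.4120+0.2030) + (1/5)(0.6950+0.4120) + (1/5)(1.0000+0.6950)
  = 0.0054 + 0.0460 + 0.1230 + 0.2214 + 0.3390 = 0.7348
G = 1 − 0.7348 = 0.2652

0.265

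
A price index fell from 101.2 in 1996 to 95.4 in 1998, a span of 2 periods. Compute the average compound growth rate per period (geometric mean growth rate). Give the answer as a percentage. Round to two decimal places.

Growth factor = (95.4/101.2)^(1/2) = (0.942688)^(1/2) = 0.970921
Growth rate = 0.970921 − 1 = -0.029079 = -2.9079%

-2.91%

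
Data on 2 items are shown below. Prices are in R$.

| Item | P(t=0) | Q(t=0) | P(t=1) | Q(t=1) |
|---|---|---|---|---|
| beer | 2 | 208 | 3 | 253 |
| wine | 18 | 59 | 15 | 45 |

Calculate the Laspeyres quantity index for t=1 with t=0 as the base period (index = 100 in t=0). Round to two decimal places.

89.04

Laspeyres quantity index uses base-period prices as weights.
ΣP(t=0)·Q(t=1) = 2×253 + 18×45 = 506 + 810 = 1316
ΣP(t=0)·Q(t=0) = 2×208 + 18×59 = 416 + 1062 = 1478
Index = 1316 / 1478 × 100 = 89.0392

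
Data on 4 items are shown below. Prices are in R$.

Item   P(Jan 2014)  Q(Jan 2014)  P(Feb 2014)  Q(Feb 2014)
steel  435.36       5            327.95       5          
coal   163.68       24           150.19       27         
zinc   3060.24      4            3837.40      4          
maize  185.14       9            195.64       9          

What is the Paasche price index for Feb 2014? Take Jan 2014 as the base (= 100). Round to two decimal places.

111.23

Paasche price index uses current-period quantities as weights.
ΣP(Feb 2014)·Q(Feb 2014) = 327.95×5 + 150.19×27 + 3837.40×4 + 195.64×9 = 1639.75 + 4055.13 + 15349.6 + 1760.76 = 22805.24
ΣP(Jan 2014)·Q(Feb 2014) = 435.36×5 + 163.68×27 + 3060.24×4 + 185.14×9 = 2176.8 + 4419.36 + 12240.96 + 1666.26 = 20503.38
Index = 22805.24 / 20503.38 × 100 = 111.2267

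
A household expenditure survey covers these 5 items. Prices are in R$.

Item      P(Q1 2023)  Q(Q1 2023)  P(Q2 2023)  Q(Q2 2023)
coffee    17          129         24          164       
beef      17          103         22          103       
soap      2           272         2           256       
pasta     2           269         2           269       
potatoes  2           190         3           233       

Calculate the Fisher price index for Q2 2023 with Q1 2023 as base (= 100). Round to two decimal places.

Laspeyres component (base-period weights):
ΣP(Q2 2023)Q(Q1 2023) = 24×129 + 22×103 + 2×272 + 2×269 + 3×190 = 3096 + 2266 + 544 + 538 + 570 = 7014
ΣP(Q1 2023)Q(Q1 2023) = 17×129 + 17×103 + 2×272 + 2×269 + 2×190 = 2193 + 1751 + 544 + 538 + 380 = 5406
L = 7014 / 5406 × 100 = 129.7447
Paasche component (current-period weights):
ΣP(Q2 2023)Q(Q2 2023) = 24×164 + 22×103 + 2×256 + 2×269 + 3×233 = 3936 + 2266 + 512 + 538 + 699 = 7951
ΣP(Q1 2023)Q(Q2 2023) = 17×164 + 17×103 + 2×256 + 2×269 + 2×233 = 2788 + 1751 + 512 + 538 + 466 = 6055
P = 7951 / 6055 × 100 = 131.3130
Fisher = √(L × P) = √(129.7447 × 131.3130) = 130.5265

130.53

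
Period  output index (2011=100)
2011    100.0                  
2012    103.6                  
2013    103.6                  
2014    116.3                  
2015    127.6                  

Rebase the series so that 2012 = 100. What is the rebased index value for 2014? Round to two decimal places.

112.26

Rebased(2014) = 116.3 / 103.6 × 100 = 112.2587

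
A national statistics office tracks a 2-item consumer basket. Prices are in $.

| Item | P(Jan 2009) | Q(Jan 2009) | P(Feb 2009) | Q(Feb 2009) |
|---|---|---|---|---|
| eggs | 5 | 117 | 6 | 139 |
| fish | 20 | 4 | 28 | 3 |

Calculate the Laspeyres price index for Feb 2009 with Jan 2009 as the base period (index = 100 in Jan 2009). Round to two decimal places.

122.41

Laspeyres price index uses base-period quantities as weights.
ΣP(Feb 2009)·Q(Jan 2009) = 6×117 + 28×4 = 702 + 112 = 814
ΣP(Jan 2009)·Q(Jan 2009) = 5×117 + 20×4 = 585 + 80 = 665
Index = 814 / 665 × 100 = 122.4060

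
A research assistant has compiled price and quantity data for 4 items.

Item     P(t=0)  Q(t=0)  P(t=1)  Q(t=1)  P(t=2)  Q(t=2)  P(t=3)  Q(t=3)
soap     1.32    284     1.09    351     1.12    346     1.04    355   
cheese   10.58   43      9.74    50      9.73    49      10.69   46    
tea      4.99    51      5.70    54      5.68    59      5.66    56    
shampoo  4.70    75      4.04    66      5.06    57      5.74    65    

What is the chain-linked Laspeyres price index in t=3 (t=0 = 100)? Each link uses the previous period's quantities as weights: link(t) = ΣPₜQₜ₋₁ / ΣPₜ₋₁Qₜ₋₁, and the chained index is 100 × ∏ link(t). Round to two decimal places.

Link t=0→t=1:
ΣP(t=1)Q(t=0) = 1.09×284 + 9.74×43 + 5.70×51 + 4.04×75 = 309.56 + 418.82 + 290.7 + 303 = 1322.08
ΣP(t=0)Q(t=0) = 1.32×284 + 10.58×43 + 4.99×51 + 4.70×75 = 374.88 + 454.94 + 254.49 + 352.5 = 1436.81
link = 1322.08/1436.81 = 0.920149
Link t=1→t=2:
ΣP(t=2)Q(t=1) = 1.12×351 + 9.73×50 + 5.68×54 + 5.06×66 = 393.12 + 486.5 + 306.72 + 333.96 = 1520.3
ΣP(t=1)Q(t=1) = 1.09×351 + 9.74×50 + 5.70×54 + 4.04×66 = 382.59 + 487 + 307.8 + 266.64 = 1444.03
link = 1520.3/1444.03 = 1.052817
Link t=2→t=3:
ΣP(t=3)Q(t=2) = 1.04×346 + 10.69×49 + 5.66×59 + 5.74×57 = 359.84 + 523.81 + 333.94 + 327.18 = 1544.77
ΣP(t=2)Q(t=2) = 1.12×346 + 9.73×49 + 5.68×59 + 5.06×57 = 387.52 + 476.77 + 335.12 + 288.42 = 1487.83
link = 1544.77/1487.83 = 1.038271
Chained index = 100 × 0.920149 × 1.052817 × 1.038271 = 100.5824

100.58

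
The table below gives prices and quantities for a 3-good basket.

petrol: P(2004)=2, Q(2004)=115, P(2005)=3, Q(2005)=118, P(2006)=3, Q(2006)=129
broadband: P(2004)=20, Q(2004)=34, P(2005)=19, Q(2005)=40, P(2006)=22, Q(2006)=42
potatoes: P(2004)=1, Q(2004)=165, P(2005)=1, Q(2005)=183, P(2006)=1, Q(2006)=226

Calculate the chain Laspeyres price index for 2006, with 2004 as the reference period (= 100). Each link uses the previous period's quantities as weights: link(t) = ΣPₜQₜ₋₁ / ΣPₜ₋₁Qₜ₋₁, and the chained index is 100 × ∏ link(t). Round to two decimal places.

117.48

Link 2004→2005:
ΣP(2005)Q(2004) = 3×115 + 19×34 + 1×165 = 345 + 646 + 165 = 1156
ΣP(2004)Q(2004) = 2×115 + 20×34 + 1×165 = 230 + 680 + 165 = 1075
link = 1156/1075 = 1.075349
Link 2005→2006:
ΣP(2006)Q(2005) = 3×118 + 22×40 + 1×183 = 354 + 880 + 183 = 1417
ΣP(2005)Q(2005) = 3×118 + 19×40 + 1×183 = 354 + 760 + 183 = 1297
link = 1417/1297 = 1.092521
Chained index = 100 × 1.075349 × 1.092521 = 117.4841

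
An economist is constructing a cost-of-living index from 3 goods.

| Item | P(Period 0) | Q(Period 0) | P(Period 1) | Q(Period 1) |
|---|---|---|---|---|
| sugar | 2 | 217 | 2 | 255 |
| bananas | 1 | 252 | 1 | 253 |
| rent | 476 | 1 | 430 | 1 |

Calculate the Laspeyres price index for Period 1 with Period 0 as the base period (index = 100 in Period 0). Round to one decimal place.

Laspeyres price index uses base-period quantities as weights.
ΣP(Period 1)·Q(Period 0) = 2×217 + 1×252 + 430×1 = 434 + 252 + 430 = 1116
ΣP(Period 0)·Q(Period 0) = 2×217 + 1×252 + 476×1 = 434 + 252 + 476 = 1162
Index = 1116 / 1162 × 100 = 96.0413

96.0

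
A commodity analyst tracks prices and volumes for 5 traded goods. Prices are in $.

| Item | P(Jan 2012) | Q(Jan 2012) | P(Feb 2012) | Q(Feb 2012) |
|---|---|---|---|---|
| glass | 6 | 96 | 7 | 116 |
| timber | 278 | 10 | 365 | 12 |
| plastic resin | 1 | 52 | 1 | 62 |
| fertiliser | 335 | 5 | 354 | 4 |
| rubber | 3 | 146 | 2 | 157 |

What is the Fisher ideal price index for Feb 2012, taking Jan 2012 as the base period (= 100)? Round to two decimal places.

Laspeyres component (base-period weights):
ΣP(Feb 2012)Q(Jan 2012) = 7×96 + 365×10 + 1×52 + 354×5 + 2×146 = 672 + 3650 + 52 + 1770 + 292 = 6436
ΣP(Jan 2012)Q(Jan 2012) = 6×96 + 278×10 + 1×52 + 335×5 + 3×146 = 576 + 2780 + 52 + 1675 + 438 = 5521
L = 6436 / 5521 × 100 = 116.5731
Paasche component (current-period weights):
ΣP(Feb 2012)Q(Feb 2012) = 7×116 + 365×12 + 1×62 + 354×4 + 2×157 = 812 + 4380 + 62 + 1416 + 314 = 6984
ΣP(Jan 2012)Q(Feb 2012) = 6×116 + 278×12 + 1×62 + 335×4 + 3×157 = 696 + 3336 + 62 + 1340 + 471 = 5905
P = 6984 / 5905 × 100 = 118.2727
Fisher = √(L × P) = √(116.5731 × 118.2727) = 117.4198

117.42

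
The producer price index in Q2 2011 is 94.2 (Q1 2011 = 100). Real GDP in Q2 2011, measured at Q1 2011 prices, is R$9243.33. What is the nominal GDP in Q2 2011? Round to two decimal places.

Nominal = Real × (Index/100) = 9243.33 × (94.2/100)
        = 9243.33 × 0.942 = 8707.2169

8707.22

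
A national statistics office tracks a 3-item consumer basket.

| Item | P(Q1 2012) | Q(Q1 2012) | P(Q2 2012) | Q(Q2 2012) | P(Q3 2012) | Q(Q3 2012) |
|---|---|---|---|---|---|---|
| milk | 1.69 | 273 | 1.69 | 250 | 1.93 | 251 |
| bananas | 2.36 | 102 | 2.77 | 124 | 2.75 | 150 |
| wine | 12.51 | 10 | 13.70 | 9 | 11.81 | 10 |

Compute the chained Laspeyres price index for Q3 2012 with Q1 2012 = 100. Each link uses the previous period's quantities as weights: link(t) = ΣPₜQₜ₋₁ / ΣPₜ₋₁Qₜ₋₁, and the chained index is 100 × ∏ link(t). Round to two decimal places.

111.35

Link Q1 2012→Q2 2012:
ΣP(Q2 2012)Q(Q1 2012) = 1.69×273 + 2.77×102 + 13.70×10 = 461.37 + 282.54 + 137 = 880.91
ΣP(Q1 2012)Q(Q1 2012) = 1.69×273 + 2.36×102 + 12.51×10 = 461.37 + 240.72 + 125.1 = 827.19
link = 880.91/827.19 = 1.064943
Link Q2 2012→Q3 2012:
ΣP(Q3 2012)Q(Q2 2012) = 1.93×250 + 2.75×124 + 11.81×9 = 482.5 + 341 + 106.29 = 929.79
ΣP(Q2 2012)Q(Q2 2012) = 1.69×250 + 2.77×124 + 13.70×9 = 422.5 + 343.48 + 123.3 = 889.28
link = 929.79/889.28 = 1.045554
Chained index = 100 × 1.064943 × 1.045554 = 111.3455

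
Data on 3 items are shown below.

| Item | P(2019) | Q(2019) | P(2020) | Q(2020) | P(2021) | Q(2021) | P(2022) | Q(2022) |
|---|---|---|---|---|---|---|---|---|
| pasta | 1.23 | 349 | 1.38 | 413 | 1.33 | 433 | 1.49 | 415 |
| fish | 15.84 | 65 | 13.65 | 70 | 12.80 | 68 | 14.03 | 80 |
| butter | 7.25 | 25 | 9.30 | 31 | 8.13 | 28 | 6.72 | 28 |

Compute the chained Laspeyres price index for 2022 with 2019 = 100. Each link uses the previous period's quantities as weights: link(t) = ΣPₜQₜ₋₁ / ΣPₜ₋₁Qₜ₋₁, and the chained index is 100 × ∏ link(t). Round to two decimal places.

97.56

Link 2019→2020:
ΣP(2020)Q(2019) = 1.38×349 + 13.65×65 + 9.30×25 = 481.62 + 887.25 + 232.5 = 1601.37
ΣP(2019)Q(2019) = 1.23×349 + 15.84×65 + 7.25×25 = 429.27 + 1029.6 + 181.25 = 1640.12
link = 1601.37/1640.12 = 0.976374
Link 2020→2021:
ΣP(2021)Q(2020) = 1.33×413 + 12.80×70 + 8.13×31 = 549.29 + 896 + 252.03 = 1697.32
ΣP(2020)Q(2020) = 1.38×413 + 13.65×70 + 9.30×31 = 569.94 + 955.5 + 288.3 = 1813.74
link = 1697.32/1813.74 = 0.935812
Link 2021→2022:
ΣP(2022)Q(2021) = 1.49×433 + 14.03×68 + 6.72×28 = 645.17 + 954.04 + 188.16 = 1787.37
ΣP(2021)Q(2021) = 1.33×433 + 12.80×68 + 8.13×28 = 575.89 + 870.4 + 227.64 = 1673.93
link = 1787.37/1673.93 = 1.067769
Chained index = 100 × 0.976374 × 0.935812 × 1.067769 = 97.5623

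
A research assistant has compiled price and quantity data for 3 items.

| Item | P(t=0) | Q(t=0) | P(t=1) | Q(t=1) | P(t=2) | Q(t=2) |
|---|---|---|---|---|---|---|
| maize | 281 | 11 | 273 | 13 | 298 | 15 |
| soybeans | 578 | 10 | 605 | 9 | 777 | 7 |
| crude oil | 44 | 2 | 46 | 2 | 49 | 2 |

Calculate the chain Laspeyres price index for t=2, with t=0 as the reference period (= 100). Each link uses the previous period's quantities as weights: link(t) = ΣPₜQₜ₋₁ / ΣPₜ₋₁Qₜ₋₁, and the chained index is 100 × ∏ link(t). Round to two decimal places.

123.19

Link t=0→t=1:
ΣP(t=1)Q(t=0) = 273×11 + 605×10 + 46×2 = 3003 + 6050 + 92 = 9145
ΣP(t=0)Q(t=0) = 281×11 + 578×10 + 44×2 = 3091 + 5780 + 88 = 8959
link = 9145/8959 = 1.020761
Link t=1→t=2:
ΣP(t=2)Q(t=1) = 298×13 + 777×9 + 49×2 = 3874 + 6993 + 98 = 10965
ΣP(t=1)Q(t=1) = 273×13 + 605×9 + 46×2 = 3549 + 5445 + 92 = 9086
link = 10965/9086 = 1.206802
Chained index = 100 × 1.020761 × 1.206802 = 123.1856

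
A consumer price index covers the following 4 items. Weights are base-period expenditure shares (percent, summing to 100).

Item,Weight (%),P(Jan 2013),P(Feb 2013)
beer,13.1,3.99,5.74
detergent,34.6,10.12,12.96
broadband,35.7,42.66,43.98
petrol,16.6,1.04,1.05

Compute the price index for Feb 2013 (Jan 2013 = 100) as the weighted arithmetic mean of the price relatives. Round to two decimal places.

beer: 13.1 × (5.74/3.99) = 13.1 × 1.438596 = 18.8456
detergent: 34.6 × (12.96/10.12) = 34.6 × 1.280632 = 44.3099
broadband: 35.7 × (43.98/42.66) = 35.7 × 1.030942 = 36.8046
petrol: 16.6 × (1.05/1.04) = 16.6 × 1.009615 = 16.7596
Index = Σ wᵢ·(p₁ᵢ/p₀ᵢ) = 18.8456 + 44.3099 + 36.8046 + 16.7596 = 116.7198

116.72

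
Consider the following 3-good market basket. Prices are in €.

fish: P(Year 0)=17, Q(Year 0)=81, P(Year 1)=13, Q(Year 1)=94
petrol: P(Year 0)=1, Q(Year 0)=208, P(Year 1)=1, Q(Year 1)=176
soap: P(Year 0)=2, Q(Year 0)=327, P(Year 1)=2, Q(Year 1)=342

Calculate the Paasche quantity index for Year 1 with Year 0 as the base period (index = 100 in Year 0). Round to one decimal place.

Paasche quantity index uses current-period prices as weights.
ΣP(Year 1)·Q(Year 1) = 13×94 + 1×176 + 2×342 = 1222 + 176 + 684 = 2082
ΣP(Year 1)·Q(Year 0) = 13×81 + 1×208 + 2×327 = 1053 + 208 + 654 = 1915
Index = 2082 / 1915 × 100 = 108.7206

108.7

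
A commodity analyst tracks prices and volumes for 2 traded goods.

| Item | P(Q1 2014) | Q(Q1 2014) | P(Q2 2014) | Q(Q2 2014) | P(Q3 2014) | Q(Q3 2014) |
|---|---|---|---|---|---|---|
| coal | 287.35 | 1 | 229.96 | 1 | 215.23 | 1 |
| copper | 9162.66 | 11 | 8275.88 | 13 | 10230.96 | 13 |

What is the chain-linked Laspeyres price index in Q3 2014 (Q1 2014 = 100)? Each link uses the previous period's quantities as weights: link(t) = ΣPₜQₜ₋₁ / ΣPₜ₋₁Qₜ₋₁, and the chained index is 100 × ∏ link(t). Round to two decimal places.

Link Q1 2014→Q2 2014:
ΣP(Q2 2014)Q(Q1 2014) = 229.96×1 + 8275.88×11 = 229.96 + 91034.68 = 91264.64
ΣP(Q1 2014)Q(Q1 2014) = 287.35×1 + 9162.66×11 = 287.35 + 100789.26 = 101076.61
link = 91264.64/101076.61 = 0.902925
Link Q2 2014→Q3 2014:
ΣP(Q3 2014)Q(Q2 2014) = 215.23×1 + 10230.96×13 = 215.23 + 133002.48 = 133217.71
ΣP(Q2 2014)Q(Q2 2014) = 229.96×1 + 8275.88×13 = 229.96 + 107586.44 = 107816.4
link = 133217.71/107816.4 = 1.235598
Chained index = 100 × 0.902925 × 1.235598 = 111.5653

111.57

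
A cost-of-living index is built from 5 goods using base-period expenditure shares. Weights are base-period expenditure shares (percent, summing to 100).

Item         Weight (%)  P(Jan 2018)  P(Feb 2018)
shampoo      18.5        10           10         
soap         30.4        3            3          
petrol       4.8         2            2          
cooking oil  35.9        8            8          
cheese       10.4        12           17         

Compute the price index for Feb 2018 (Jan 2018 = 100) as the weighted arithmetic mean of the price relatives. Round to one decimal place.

104.3

shampoo: 18.5 × (10/10) = 18.5 × 1.000000 = 18.5000
soap: 30.4 × (3/3) = 30.4 × 1.000000 = 30.4000
petrol: 4.8 × (2/2) = 4.8 × 1.000000 = 4.8000
cooking oil: 35.9 × (8/8) = 35.9 × 1.000000 = 35.9000
cheese: 10.4 × (17/12) = 10.4 × 1.416667 = 14.7333
Index = Σ wᵢ·(p₁ᵢ/p₀ᵢ) = 18.5000 + 30.4000 + 4.8000 + 35.9000 + 14.7333 = 104.3333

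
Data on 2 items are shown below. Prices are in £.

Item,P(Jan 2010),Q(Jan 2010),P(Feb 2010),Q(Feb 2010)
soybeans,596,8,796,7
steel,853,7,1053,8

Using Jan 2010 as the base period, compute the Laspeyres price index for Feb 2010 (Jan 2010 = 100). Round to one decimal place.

Laspeyres price index uses base-period quantities as weights.
ΣP(Feb 2010)·Q(Jan 2010) = 796×8 + 1053×7 = 6368 + 7371 = 13739
ΣP(Jan 2010)·Q(Jan 2010) = 596×8 + 853×7 = 4768 + 5971 = 10739
Index = 13739 / 10739 × 100 = 127.9356

127.9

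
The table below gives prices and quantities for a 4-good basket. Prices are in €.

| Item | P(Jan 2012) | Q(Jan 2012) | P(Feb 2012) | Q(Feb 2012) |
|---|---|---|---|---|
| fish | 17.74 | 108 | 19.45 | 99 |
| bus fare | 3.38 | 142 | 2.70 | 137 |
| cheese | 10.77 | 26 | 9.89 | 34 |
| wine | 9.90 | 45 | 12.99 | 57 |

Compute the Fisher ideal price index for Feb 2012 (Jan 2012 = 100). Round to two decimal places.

Laspeyres component (base-period weights):
ΣP(Feb 2012)Q(Jan 2012) = 19.45×108 + 2.70×142 + 9.89×26 + 12.99×45 = 2100.6 + 383.4 + 257.14 + 584.55 = 3325.69
ΣP(Jan 2012)Q(Jan 2012) = 17.74×108 + 3.38×142 + 10.77×26 + 9.90×45 = 1915.92 + 479.96 + 280.02 + 445.5 = 3121.4
L = 3325.69 / 3121.4 × 100 = 106.5448
Paasche component (current-period weights):
ΣP(Feb 2012)Q(Feb 2012) = 19.45×99 + 2.70×137 + 9.89×34 + 12.99×57 = 1925.55 + 369.9 + 336.26 + 740.43 = 3372.14
ΣP(Jan 2012)Q(Feb 2012) = 17.74×99 + 3.38×137 + 10.77×34 + 9.90×57 = 1756.26 + 463.06 + 366.18 + 564.3 = 3149.8
P = 3372.14 / 3149.8 × 100 = 107.0589
Fisher = √(L × P) = √(106.5448 × 107.0589) = 106.8015

106.80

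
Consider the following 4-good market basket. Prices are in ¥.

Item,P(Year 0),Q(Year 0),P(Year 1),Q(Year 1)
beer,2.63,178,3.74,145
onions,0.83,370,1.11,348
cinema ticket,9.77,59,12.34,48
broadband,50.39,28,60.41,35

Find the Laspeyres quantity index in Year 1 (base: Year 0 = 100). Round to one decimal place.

105.1

Laspeyres quantity index uses base-period prices as weights.
ΣP(Year 0)·Q(Year 1) = 2.63×145 + 0.83×348 + 9.77×48 + 50.39×35 = 381.35 + 288.84 + 468.96 + 1763.65 = 2902.8
ΣP(Year 0)·Q(Year 0) = 2.63×178 + 0.83×370 + 9.77×59 + 50.39×28 = 468.14 + 307.1 + 576.43 + 1410.92 = 2762.59
Index = 2902.8 / 2762.59 × 100 = 105.0753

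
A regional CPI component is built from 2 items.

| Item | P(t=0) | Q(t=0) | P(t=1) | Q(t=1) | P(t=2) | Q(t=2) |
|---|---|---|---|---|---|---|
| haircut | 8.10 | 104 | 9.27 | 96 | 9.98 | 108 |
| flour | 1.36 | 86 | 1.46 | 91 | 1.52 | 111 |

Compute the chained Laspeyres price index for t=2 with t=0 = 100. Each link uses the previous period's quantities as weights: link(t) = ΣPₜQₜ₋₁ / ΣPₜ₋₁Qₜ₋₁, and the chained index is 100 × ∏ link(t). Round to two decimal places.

Link t=0→t=1:
ΣP(t=1)Q(t=0) = 9.27×104 + 1.46×86 = 964.08 + 125.56 = 1089.64
ΣP(t=0)Q(t=0) = 8.10×104 + 1.36×86 = 842.4 + 116.96 = 959.36
link = 1089.64/959.36 = 1.135799
Link t=1→t=2:
ΣP(t=2)Q(t=1) = 9.98×96 + 1.52×91 = 958.08 + 138.32 = 1096.4
ΣP(t=1)Q(t=1) = 9.27×96 + 1.46×91 = 889.92 + 132.86 = 1022.78
link = 1096.4/1022.78 = 1.071980
Chained index = 100 × 1.135799 × 1.071980 = 121.7554

121.76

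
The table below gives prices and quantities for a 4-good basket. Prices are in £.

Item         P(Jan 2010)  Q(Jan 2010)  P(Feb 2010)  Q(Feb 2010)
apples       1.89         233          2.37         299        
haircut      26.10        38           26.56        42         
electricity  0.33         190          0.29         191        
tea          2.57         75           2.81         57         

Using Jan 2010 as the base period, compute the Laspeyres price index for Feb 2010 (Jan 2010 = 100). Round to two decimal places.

108.28

Laspeyres price index uses base-period quantities as weights.
ΣP(Feb 2010)·Q(Jan 2010) = 2.37×233 + 26.56×38 + 0.29×190 + 2.81×75 = 552.21 + 1009.28 + 55.1 + 210.75 = 1827.34
ΣP(Jan 2010)·Q(Jan 2010) = 1.89×233 + 26.10×38 + 0.33×190 + 2.57×75 = 440.37 + 991.8 + 62.7 + 192.75 = 1687.62
Index = 1827.34 / 1687.62 × 100 = 108.2791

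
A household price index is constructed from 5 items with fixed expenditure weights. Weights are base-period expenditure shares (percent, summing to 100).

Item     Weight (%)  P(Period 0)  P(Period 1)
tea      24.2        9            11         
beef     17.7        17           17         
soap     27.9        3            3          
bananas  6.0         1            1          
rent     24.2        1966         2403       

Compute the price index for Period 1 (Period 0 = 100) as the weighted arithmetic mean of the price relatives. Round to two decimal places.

110.76

tea: 24.2 × (11/9) = 24.2 × 1.222222 = 29.5778
beef: 17.7 × (17/17) = 17.7 × 1.000000 = 17.7000
soap: 27.9 × (3/3) = 27.9 × 1.000000 = 27.9000
bananas: 6.0 × (1/1) = 6.0 × 1.000000 = 6.0000
rent: 24.2 × (2403/1966) = 24.2 × 1.222279 = 29.5791
Index = Σ wᵢ·(p₁ᵢ/p₀ᵢ) = 29.5778 + 17.7000 + 27.9000 + 6.0000 + 29.5791 = 110.7569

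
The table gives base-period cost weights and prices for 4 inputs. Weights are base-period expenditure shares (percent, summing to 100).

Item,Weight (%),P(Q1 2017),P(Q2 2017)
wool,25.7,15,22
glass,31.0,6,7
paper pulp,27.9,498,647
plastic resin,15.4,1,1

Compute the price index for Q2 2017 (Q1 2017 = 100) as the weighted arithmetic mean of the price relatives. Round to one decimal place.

125.5

wool: 25.7 × (22/15) = 25.7 × 1.466667 = 37.6933
glass: 31.0 × (7/6) = 31.0 × 1.166667 = 36.1667
paper pulp: 27.9 × (647/498) = 27.9 × 1.299197 = 36.2476
plastic resin: 15.4 × (1/1) = 15.4 × 1.000000 = 15.4000
Index = Σ wᵢ·(p₁ᵢ/p₀ᵢ) = 37.6933 + 36.1667 + 36.2476 + 15.4000 = 125.5076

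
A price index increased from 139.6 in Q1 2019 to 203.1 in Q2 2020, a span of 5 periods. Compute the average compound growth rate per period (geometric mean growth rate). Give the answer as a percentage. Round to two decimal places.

Growth factor = (203.1/139.6)^(1/5) = (1.454871)^(1/5) = 1.077866
Growth rate = 1.077866 − 1 = 0.077866 = 7.7866%

7.79%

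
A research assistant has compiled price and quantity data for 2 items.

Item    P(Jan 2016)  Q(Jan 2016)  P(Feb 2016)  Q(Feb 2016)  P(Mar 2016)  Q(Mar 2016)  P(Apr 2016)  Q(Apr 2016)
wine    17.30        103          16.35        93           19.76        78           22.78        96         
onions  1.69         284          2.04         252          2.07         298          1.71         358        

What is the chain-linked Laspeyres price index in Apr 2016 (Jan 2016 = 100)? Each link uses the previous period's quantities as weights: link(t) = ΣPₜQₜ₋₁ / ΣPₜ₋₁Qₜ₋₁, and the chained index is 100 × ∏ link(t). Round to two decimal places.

122.93

Link Jan 2016→Feb 2016:
ΣP(Feb 2016)Q(Jan 2016) = 16.35×103 + 2.04×284 = 1684.05 + 579.36 = 2263.41
ΣP(Jan 2016)Q(Jan 2016) = 17.30×103 + 1.69×284 = 1781.9 + 479.96 = 2261.86
link = 2263.41/2261.86 = 1.000685
Link Feb 2016→Mar 2016:
ΣP(Mar 2016)Q(Feb 2016) = 19.76×93 + 2.07×252 = 1837.68 + 521.64 = 2359.32
ΣP(Feb 2016)Q(Feb 2016) = 16.35×93 + 2.04×252 = 1520.55 + 514.08 = 2034.63
link = 2359.32/2034.63 = 1.159582
Link Mar 2016→Apr 2016:
ΣP(Apr 2016)Q(Mar 2016) = 22.78×78 + 1.71×298 = 1776.84 + 509.58 = 2286.42
ΣP(Mar 2016)Q(Mar 2016) = 19.76×78 + 2.07×298 = 1541.28 + 616.86 = 2158.14
link = 2286.42/2158.14 = 1.059440
Chained index = 100 × 1.000685 × 1.159582 × 1.059440 = 122.9349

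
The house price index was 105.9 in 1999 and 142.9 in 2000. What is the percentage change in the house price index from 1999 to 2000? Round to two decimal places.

Change = (142.9 − 105.9) / 105.9 × 100
       = 37.0 / 105.9 × 100 = 34.9386%

34.94%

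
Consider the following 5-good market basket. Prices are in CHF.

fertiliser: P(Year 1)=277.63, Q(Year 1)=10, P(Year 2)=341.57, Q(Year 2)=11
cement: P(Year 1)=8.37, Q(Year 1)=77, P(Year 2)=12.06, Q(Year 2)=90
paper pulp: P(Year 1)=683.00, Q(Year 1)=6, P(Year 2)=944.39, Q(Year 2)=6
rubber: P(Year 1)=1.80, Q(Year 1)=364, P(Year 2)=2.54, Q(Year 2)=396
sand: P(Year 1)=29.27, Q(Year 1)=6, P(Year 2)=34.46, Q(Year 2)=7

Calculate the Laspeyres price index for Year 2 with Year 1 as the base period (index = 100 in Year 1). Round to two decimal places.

133.44

Laspeyres price index uses base-period quantities as weights.
ΣP(Year 2)·Q(Year 1) = 341.57×10 + 12.06×77 + 944.39×6 + 2.54×364 + 34.46×6 = 3415.7 + 928.62 + 5666.34 + 924.56 + 206.76 = 11141.98
ΣP(Year 1)·Q(Year 1) = 277.63×10 + 8.37×77 + 683.00×6 + 1.80×364 + 29.27×6 = 2776.3 + 644.49 + 4098 + 655.2 + 175.62 = 8349.61
Index = 11141.98 / 8349.61 × 100 = 133.4431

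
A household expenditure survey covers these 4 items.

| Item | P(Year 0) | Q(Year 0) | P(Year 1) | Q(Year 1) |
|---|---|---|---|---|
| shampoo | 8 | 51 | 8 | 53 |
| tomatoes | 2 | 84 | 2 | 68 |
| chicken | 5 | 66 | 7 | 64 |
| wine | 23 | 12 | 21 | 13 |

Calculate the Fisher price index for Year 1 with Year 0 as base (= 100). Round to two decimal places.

108.89

Laspeyres component (base-period weights):
ΣP(Year 1)Q(Year 0) = 8×51 + 2×84 + 7×66 + 21×12 = 408 + 168 + 462 + 252 = 1290
ΣP(Year 0)Q(Year 0) = 8×51 + 2×84 + 5×66 + 23×12 = 408 + 168 + 330 + 276 = 1182
L = 1290 / 1182 × 100 = 109.1371
Paasche component (current-period weights):
ΣP(Year 1)Q(Year 1) = 8×53 + 2×68 + 7×64 + 21×13 = 424 + 136 + 448 + 273 = 1281
ΣP(Year 0)Q(Year 1) = 8×53 + 2×68 + 5×64 + 23×13 = 424 + 136 + 320 + 299 = 1179
P = 1281 / 1179 × 100 = 108.6514
Fisher = √(L × P) = √(109.1371 × 108.6514) = 108.8940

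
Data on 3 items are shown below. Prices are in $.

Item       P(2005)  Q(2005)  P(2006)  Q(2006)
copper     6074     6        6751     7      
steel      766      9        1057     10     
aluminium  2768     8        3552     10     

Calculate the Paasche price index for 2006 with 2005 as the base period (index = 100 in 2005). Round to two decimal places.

119.89

Paasche price index uses current-period quantities as weights.
ΣP(2006)·Q(2006) = 6751×7 + 1057×10 + 3552×10 = 47257 + 10570 + 35520 = 93347
ΣP(2005)·Q(2006) = 6074×7 + 766×10 + 2768×10 = 42518 + 7660 + 27680 = 77858
Index = 93347 / 77858 × 100 = 119.8939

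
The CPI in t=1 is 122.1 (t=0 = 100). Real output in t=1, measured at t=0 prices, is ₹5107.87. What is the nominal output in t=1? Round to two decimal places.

Nominal = Real × (Index/100) = 5107.87 × (122.1/100)
        = 5107.87 × 1.221 = 6236.7093

6236.71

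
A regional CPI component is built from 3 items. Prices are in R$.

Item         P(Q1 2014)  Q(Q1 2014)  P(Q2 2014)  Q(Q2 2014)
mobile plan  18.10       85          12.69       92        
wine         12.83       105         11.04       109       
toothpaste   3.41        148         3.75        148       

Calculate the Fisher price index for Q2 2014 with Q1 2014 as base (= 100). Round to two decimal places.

82.19

Laspeyres component (base-period weights):
ΣP(Q2 2014)Q(Q1 2014) = 12.69×85 + 11.04×105 + 3.75×148 = 1078.65 + 1159.2 + 555 = 2792.85
ΣP(Q1 2014)Q(Q1 2014) = 18.10×85 + 12.83×105 + 3.41×148 = 1538.5 + 1347.15 + 504.68 = 3390.33
L = 2792.85 / 3390.33 × 100 = 82.3769
Paasche component (current-period weights):
ΣP(Q2 2014)Q(Q2 2014) = 12.69×92 + 11.04×109 + 3.75×148 = 1167.48 + 1203.36 + 555 = 2925.84
ΣP(Q1 2014)Q(Q2 2014) = 18.10×92 + 12.83×109 + 3.41×148 = 1665.2 + 1398.47 + 504.68 = 3568.35
P = 2925.84 / 3568.35 × 100 = 81.9942
Fisher = √(L × P) = √(82.3769 × 81.9942) = 82.1853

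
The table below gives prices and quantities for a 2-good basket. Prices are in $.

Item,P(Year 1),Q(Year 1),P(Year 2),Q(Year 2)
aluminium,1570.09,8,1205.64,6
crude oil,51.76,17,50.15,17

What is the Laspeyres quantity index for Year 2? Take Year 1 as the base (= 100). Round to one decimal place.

Laspeyres quantity index uses base-period prices as weights.
ΣP(Year 1)·Q(Year 2) = 1570.09×6 + 51.76×17 = 9420.54 + 879.92 = 10300.46
ΣP(Year 1)·Q(Year 1) = 1570.09×8 + 51.76×17 = 12560.72 + 879.92 = 13440.64
Index = 10300.46 / 13440.64 × 100 = 76.6367

76.6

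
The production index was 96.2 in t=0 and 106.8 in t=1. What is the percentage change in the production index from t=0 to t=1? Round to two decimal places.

Change = (106.8 − 96.2) / 96.2 × 100
       = 10.6 / 96.2 × 100 = 11.0187%

11.02%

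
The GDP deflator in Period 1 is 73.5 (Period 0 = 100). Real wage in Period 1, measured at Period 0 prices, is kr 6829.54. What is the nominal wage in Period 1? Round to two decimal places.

5019.71

Nominal = Real × (Index/100) = 6829.54 × (73.5/100)
        = 6829.54 × 0.735 = 5019.7119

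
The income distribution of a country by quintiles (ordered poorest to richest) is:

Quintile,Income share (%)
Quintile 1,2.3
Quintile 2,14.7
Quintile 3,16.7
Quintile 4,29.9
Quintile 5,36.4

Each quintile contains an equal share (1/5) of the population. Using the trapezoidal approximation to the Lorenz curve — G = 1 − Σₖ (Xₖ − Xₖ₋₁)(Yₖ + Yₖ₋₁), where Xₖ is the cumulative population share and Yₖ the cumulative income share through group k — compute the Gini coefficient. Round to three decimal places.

0.334

Cumulative income shares Yₖ: 0.0230, 0.1700, 0.3370, 0.6360, 1.0000
Σ (Xₖ−Xₖ₋₁)(Yₖ+Yₖ₋₁) = (1/5)(0.0230+0.0000) + (1/5)(0.1700+0.0230) + (1/5)(0.3370+0.1700) + (1/5)(0.6360+0.3370) + (1/5)(1.0000+0.6360)
  = 0.0046 + 0.0386 + 0.1014 + 0.1946 + 0.3272 = 0.6664
G = 1 − 0.6664 = 0.3336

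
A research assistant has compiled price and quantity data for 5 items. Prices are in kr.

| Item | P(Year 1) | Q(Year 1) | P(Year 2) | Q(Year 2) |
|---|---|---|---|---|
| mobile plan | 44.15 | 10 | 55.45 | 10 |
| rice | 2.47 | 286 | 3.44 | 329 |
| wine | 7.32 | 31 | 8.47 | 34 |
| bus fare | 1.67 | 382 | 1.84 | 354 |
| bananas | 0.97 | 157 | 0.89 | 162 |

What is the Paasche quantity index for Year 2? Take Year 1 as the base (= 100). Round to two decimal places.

Paasche quantity index uses current-period prices as weights.
ΣP(Year 2)·Q(Year 2) = 55.45×10 + 3.44×329 + 8.47×34 + 1.84×354 + 0.89×162 = 554.5 + 1131.76 + 287.98 + 651.36 + 144.18 = 2769.78
ΣP(Year 2)·Q(Year 1) = 55.45×10 + 3.44×286 + 8.47×31 + 1.84×382 + 0.89×157 = 554.5 + 983.84 + 262.57 + 702.88 + 139.73 = 2643.52
Index = 2769.78 / 2643.52 × 100 = 104.7762

104.78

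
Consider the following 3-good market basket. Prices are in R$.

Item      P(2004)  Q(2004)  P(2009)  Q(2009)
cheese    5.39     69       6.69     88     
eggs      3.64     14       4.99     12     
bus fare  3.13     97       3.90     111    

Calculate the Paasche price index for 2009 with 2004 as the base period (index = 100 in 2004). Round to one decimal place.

125.0

Paasche price index uses current-period quantities as weights.
ΣP(2009)·Q(2009) = 6.69×88 + 4.99×12 + 3.90×111 = 588.72 + 59.88 + 432.9 = 1081.5
ΣP(2004)·Q(2009) = 5.39×88 + 3.64×12 + 3.13×111 = 474.32 + 43.68 + 347.43 = 865.43
Index = 1081.5 / 865.43 × 100 = 124.9668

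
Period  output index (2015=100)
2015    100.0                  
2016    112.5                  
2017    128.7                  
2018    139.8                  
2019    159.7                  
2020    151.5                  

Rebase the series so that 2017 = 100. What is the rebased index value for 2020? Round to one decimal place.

Rebased(2020) = 151.5 / 128.7 × 100 = 117.7156

117.7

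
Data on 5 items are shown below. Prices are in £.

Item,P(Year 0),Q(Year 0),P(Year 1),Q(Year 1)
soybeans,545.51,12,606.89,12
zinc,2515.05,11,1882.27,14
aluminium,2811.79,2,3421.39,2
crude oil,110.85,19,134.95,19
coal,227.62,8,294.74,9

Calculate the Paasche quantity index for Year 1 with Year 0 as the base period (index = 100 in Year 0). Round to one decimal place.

Paasche quantity index uses current-period prices as weights.
ΣP(Year 1)·Q(Year 1) = 606.89×12 + 1882.27×14 + 3421.39×2 + 134.95×19 + 294.74×9 = 7282.68 + 26351.78 + 6842.78 + 2564.05 + 2652.66 = 45693.95
ΣP(Year 1)·Q(Year 0) = 606.89×12 + 1882.27×11 + 3421.39×2 + 134.95×19 + 294.74×8 = 7282.68 + 20704.97 + 6842.78 + 2564.05 + 2357.92 = 39752.4
Index = 45693.95 / 39752.4 × 100 = 114.9464

114.9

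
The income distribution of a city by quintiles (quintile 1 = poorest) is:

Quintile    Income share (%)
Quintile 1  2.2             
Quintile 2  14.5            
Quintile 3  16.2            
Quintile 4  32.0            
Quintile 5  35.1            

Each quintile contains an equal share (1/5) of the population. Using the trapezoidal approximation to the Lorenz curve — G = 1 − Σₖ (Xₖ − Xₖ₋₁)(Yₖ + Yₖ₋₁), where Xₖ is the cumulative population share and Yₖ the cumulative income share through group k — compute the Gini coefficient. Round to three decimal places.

Cumulative income shares Yₖ: 0.0220, 0.1670, 0.3290, 0.6490, 1.0000
Σ (Xₖ−Xₖ₋₁)(Yₖ+Yₖ₋₁) = (1/5)(0.0220+0.0000) + (1/5)(0.1670+0.0220) + (1/5)(0.3290+0.1670) + (1/5)(0.6490+0.3290) + (1/5)(1.0000+0.6490)
  = 0.0044 + 0.0378 + 0.0992 + 0.1956 + 0.3298 = 0.6668
G = 1 − 0.6668 = 0.3332

0.333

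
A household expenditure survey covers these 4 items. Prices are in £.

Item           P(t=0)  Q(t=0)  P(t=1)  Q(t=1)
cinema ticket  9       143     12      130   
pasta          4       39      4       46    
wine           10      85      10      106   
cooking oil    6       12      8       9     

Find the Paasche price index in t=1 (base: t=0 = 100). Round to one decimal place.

Paasche price index uses current-period quantities as weights.
ΣP(t=1)·Q(t=1) = 12×130 + 4×46 + 10×106 + 8×9 = 1560 + 184 + 1060 + 72 = 2876
ΣP(t=0)·Q(t=1) = 9×130 + 4×46 + 10×106 + 6×9 = 1170 + 184 + 1060 + 54 = 2468
Index = 2876 / 2468 × 100 = 116.5316

116.5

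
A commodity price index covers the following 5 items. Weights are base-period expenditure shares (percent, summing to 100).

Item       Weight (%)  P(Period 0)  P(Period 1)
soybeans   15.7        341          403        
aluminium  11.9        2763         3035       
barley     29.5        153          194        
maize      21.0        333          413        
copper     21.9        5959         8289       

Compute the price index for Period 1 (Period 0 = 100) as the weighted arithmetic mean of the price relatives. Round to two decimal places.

soybeans: 15.7 × (403/341) = 15.7 × 1.181818 = 18.5545
aluminium: 11.9 × (3035/2763) = 11.9 × 1.098444 = 13.0715
barley: 29.5 × (194/153) = 29.5 × 1.267974 = 37.4052
maize: 21.0 × (413/333) = 21.0 × 1.240240 = 26.0450
copper: 21.9 × (8289/5959) = 21.9 × 1.391005 = 30.4630
Index = Σ wᵢ·(p₁ᵢ/p₀ᵢ) = 18.5545 + 13.0715 + 37.4052 + 26.0450 + 30.4630 = 125.5393

125.54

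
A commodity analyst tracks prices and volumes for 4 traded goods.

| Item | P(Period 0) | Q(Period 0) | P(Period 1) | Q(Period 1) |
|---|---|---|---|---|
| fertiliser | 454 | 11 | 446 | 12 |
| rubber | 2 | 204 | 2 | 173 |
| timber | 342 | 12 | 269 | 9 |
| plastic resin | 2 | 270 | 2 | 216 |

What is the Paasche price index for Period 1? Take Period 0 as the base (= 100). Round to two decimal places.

91.91

Paasche price index uses current-period quantities as weights.
ΣP(Period 1)·Q(Period 1) = 446×12 + 2×173 + 269×9 + 2×216 = 5352 + 346 + 2421 + 432 = 8551
ΣP(Period 0)·Q(Period 1) = 454×12 + 2×173 + 342×9 + 2×216 = 5448 + 346 + 3078 + 432 = 9304
Index = 8551 / 9304 × 100 = 91.9067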